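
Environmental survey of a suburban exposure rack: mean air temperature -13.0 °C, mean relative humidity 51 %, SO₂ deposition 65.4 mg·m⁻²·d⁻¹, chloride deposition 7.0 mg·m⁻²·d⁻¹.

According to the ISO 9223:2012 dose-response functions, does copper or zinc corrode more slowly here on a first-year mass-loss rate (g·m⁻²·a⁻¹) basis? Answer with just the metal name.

copper: T≤10 °C ⇒ hinge +0.126·(-13.0−10) = -2.8980
  Pd branch = 0.0053·Pd^0.26·e^(0.059·RH+f) = 0.01756 μm/a
  Sd branch = 0.01025·Sd^0.27·e^(0.036·RH+0.049·T) = 0.05749 μm/a
  r_corr = 0.01756 + 0.05749 = 0.07505 μm/a
  mass loss = 0.07505 μm/a × 8.96 g/cm³ = 0.6725 g·m⁻²·a⁻¹
zinc: temperature factor f = +0.038·(-23.0) = -0.8740
  Pd branch = 0.0129·Pd^0.44·e^(0.046·RH+f) = 0.3538 μm/a
  Sd branch = 0.0175·Sd^0.57·e^(0.008·RH+0.085·T) = 0.02643 μm/a
  r_corr = 0.3538 + 0.02643 = 0.3802 μm/a
  mass loss = 0.3802 μm/a × 7.14 g/cm³ = 2.715 g·m⁻²·a⁻¹
Ordering by g·m⁻²·a⁻¹: zinc (2.71) > copper (0.672)

copper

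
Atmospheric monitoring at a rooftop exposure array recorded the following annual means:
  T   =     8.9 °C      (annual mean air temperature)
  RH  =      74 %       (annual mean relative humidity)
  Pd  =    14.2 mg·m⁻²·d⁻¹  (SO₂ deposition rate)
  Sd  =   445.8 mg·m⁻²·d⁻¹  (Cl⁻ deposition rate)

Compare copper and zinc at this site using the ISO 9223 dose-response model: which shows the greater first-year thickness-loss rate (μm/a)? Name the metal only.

copper: temperature factor f = +0.126·(-1.1) = -0.1386
  sulphur-dioxide contribution → 0.7241 μm/a
  chloride contribution → 1.181 μm/a
  ⇒ r_corr(copper) = 1.905 μm/a
zinc: T≤10 °C ⇒ hinge +0.038·(8.9−10) = -0.0418
  sulphur-dioxide contribution → 1.196 μm/a
  chloride contribution → 2.181 μm/a
  total first-year rate 3.377 μm/a
Ordering by μm/a: zinc (3.38) > copper (1.91)

zinc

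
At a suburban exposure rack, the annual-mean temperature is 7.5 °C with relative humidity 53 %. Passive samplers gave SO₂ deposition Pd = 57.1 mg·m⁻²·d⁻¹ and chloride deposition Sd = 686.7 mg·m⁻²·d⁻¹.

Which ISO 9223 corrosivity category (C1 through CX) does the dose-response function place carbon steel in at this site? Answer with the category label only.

C4

carbon steel: T≤10 °C ⇒ hinge +0.150·(7.5−10) = -0.3750
  sulphur-dioxide contribution → 28.77 μm/a
  chloride contribution → 45.42 μm/a
  ⇒ r_corr(carbon steel) = 74.19 μm/a
74.2 μm/a falls in (50, 80] for carbon steel → category C4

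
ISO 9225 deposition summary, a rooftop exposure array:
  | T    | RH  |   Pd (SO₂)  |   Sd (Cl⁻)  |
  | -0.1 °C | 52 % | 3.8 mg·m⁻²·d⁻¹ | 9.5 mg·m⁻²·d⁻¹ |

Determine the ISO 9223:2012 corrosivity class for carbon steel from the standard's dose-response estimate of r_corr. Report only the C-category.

C2

carbon steel: temperature factor f = +0.150·(-10.1) = -1.5150
  SO₂ term: 1.77·3.8^0.52·exp(0.02·52-1.5150) = 2.204
  Sd branch = 0.102·Sd^0.62·e^(0.033·RH+0.04·T) = 2.282 μm/a
  sum: 2.204 + 2.282 → r_corr = 4.486 μm/a
4.49 μm/a falls in (1.3, 25] for carbon steel → category C2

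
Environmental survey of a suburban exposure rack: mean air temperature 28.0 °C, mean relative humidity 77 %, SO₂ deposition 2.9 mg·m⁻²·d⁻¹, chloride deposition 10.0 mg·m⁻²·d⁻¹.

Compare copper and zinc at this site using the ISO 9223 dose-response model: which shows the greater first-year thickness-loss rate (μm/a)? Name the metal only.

zinc

copper: temperature factor f = -0.080·(18.0) = -1.4400
  Pd branch = 0.0053·Pd^0.26·e^(0.059·RH+f) = 0.1556 μm/a
  Sd branch = 0.01025·Sd^0.27·e^(0.036·RH+0.049·T) = 1.203 μm/a
  sum: 0.1556 + 1.203 → r_corr = 1.359 μm/a
zinc: f(T) = -0.071·(T−10) [T>10 °C] = -1.2780
  Pd branch = 0.0129·Pd^0.44·e^(0.046·RH+f) = 0.1983 μm/a
  Cl⁻ term: 0.0175·10.0^0.57·exp(0.008·77+0.085·28.0) = 1.301
  r_corr = 0.1983 + 1.301 = 1.499 μm/a
Ordering by μm/a: zinc (1.5) > copper (1.36)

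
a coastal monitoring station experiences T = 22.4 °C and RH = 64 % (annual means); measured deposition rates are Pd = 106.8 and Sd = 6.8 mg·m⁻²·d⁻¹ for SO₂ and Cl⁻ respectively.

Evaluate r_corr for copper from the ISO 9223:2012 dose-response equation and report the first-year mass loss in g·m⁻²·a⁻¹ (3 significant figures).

copper: T>10 °C ⇒ hinge -0.080·(22.4−10) = -0.9920
  sulphur-dioxide contribution → 0.2889 μm/a
  chloride contribution → 0.5162 μm/a
  ⇒ r_corr(copper) = 0.8051 μm/a
Convert to mass loss: 0.8051 μm/a × 8.96 g/cm³ = 7.214 g·m⁻²·a⁻¹

r_corr = 7.21 g·m⁻²·a⁻¹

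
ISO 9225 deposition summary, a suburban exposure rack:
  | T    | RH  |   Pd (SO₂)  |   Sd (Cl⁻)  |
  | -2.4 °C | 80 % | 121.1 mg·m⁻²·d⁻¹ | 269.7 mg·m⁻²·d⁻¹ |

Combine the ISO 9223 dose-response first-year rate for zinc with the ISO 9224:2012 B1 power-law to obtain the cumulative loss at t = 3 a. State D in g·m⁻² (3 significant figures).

zinc: T≤10 °C ⇒ hinge +0.038·(-2.4−10) = -0.4712
  sulphur-dioxide contribution → 2.635 μm/a
  chloride contribution → 0.6576 μm/a
  total first-year rate 3.292 μm/a
Power-law: D(3) = r_corr · 3^0.813
  D(3) = 3.292 × 3^0.813 = 3.292 × 2.443 = 8.043 μm
  Mass loss = 8.043 μm × 7.14 g/cm³ = 57.43 g·m⁻²

D(3) = 57.4 g·m⁻²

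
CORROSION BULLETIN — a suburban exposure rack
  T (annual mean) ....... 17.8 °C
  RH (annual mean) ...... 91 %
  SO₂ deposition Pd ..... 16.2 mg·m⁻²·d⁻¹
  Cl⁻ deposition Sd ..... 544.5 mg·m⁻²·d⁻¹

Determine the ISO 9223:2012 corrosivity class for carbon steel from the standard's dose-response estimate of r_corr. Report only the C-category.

CX

carbon steel: f(T) = -0.054·(T−10) [T>10 °C] = -0.4212
  sulphur-dioxide contribution → 30.51 μm/a
  chloride contribution → 208.1 μm/a
  ⇒ r_corr(carbon steel) = 238.6 μm/a
ISO 9223 Table 2 (carbon steel): 200 < 239 ≤ 700 μm/a ⇒ CX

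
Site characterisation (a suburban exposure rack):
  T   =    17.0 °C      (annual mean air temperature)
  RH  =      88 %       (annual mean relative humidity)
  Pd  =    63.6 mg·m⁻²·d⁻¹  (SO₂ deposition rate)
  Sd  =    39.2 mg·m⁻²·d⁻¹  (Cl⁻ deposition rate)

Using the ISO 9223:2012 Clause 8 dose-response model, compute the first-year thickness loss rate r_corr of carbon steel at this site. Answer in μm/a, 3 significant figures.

r_corr = 96.8 μm/a

carbon steel: T>10 °C ⇒ hinge -0.054·(17.0−10) = -0.3780
  SO₂ term: 1.77·63.6^0.52·exp(0.02·88-0.3780) = 61.09
  Sd branch = 0.102·Sd^0.62·e^(0.033·RH+0.04·T) = 35.72 μm/a
  sum: 61.09 + 35.72 → r_corr = 96.81 μm/a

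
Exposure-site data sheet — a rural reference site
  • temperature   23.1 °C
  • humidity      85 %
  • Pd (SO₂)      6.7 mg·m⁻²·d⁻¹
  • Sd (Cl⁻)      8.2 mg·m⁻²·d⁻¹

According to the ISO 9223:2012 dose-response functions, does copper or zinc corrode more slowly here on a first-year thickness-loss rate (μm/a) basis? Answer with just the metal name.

copper: temperature factor f = -0.080·(13.1) = -1.0480
  Pd branch = 0.0053·Pd^0.26·e^(0.059·RH+f) = 0.4591 μm/a
  Cl⁻ term: 0.01025·8.2^0.27·exp(0.036·85+0.049·23.1) = 1.197
  r_corr = 0.4591 + 1.197 = 1.656 μm/a
zinc: T>10 °C ⇒ hinge -0.071·(23.1−10) = -0.9301
  Pd branch = 0.0129·Pd^0.44·e^(0.046·RH+f) = 0.5864 μm/a
  Sd branch = 0.0175·Sd^0.57·e^(0.008·RH+0.085·T) = 0.8165 μm/a
  r_corr = 0.5864 + 0.8165 = 1.403 μm/a
Ordering by μm/a: copper (1.66) > zinc (1.4)

zinc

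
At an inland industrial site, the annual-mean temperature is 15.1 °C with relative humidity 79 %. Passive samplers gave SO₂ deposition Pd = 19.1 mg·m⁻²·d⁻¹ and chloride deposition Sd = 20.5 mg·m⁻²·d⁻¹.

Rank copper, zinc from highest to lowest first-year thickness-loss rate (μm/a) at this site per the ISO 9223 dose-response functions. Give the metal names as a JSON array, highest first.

["zinc", "copper"]

copper: T>10 °C ⇒ hinge -0.080·(15.1−10) = -0.4080
  sulphur-dioxide contribution → 0.8024 μm/a
  chloride contribution → 0.8344 μm/a
  total first-year rate 1.637 μm/a
zinc: f(T) = -0.071·(T−10) [T>10 °C] = -0.3621
  sulphur-dioxide contribution → 1.245 μm/a
  chloride contribution → 0.6647 μm/a
  total first-year rate 1.91 μm/a
Ordering by μm/a: zinc (1.91) > copper (1.64)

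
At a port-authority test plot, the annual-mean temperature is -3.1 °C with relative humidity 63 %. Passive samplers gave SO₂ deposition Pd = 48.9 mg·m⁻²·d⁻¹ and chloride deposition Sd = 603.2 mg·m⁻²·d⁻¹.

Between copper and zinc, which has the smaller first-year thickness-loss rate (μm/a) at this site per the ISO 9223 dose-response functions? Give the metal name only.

copper

copper: T≤10 °C ⇒ hinge +0.126·(-3.1−10) = -1.6506
  Pd branch = 0.0053·Pd^0.26·e^(0.059·RH+f) = 0.1151 μm/a
  Sd branch = 0.01025·Sd^0.27·e^(0.036·RH+0.049·T) = 0.4791 μm/a
  r_corr = 0.1151 + 0.4791 = 0.5942 μm/a
zinc: T≤10 °C ⇒ hinge +0.038·(-3.1−10) = -0.4978
  Pd branch = 0.0129·Pd^0.44·e^(0.046·RH+f) = 0.7876 μm/a
  Cl⁻ term: 0.0175·603.2^0.57·exp(0.008·63+0.085·-3.1) = 0.8558
  sum: 0.7876 + 0.8558 → r_corr = 1.643 μm/a
Ordering by μm/a: zinc (1.64) > copper (0.594)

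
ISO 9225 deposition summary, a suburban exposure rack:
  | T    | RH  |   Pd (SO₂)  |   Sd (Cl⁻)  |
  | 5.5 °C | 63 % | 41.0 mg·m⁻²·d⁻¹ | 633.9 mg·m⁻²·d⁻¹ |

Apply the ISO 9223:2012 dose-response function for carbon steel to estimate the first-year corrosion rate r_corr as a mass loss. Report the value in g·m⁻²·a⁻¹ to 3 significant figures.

r_corr = 608 g·m⁻²·a⁻¹

carbon steel: T≤10 °C ⇒ hinge +0.150·(5.5−10) = -0.6750
  SO₂ term: 1.77·41.0^0.52·exp(0.02·63-0.6750) = 21.91
  Sd branch = 0.102·Sd^0.62·e^(0.033·RH+0.04·T) = 55.5 μm/a
  sum: 21.91 + 55.5 → r_corr = 77.41 μm/a
Convert to mass loss: 77.41 μm/a × 7.85 g/cm³ = 607.7 g·m⁻²·a⁻¹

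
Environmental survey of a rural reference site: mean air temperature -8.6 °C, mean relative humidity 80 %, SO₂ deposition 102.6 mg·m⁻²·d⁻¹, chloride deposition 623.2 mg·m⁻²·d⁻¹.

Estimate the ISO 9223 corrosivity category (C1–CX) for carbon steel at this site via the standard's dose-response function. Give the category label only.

C4

carbon steel: temperature factor f = +0.150·(-18.6) = -2.7900
  SO₂ term: 1.77·102.6^0.52·exp(0.02·80-2.7900) = 5.984
  Sd branch = 0.102·Sd^0.62·e^(0.033·RH+0.04·T) = 54.75 μm/a
  sum: 5.984 + 54.75 → r_corr = 60.74 μm/a
Category bounds: 50…80 μm/a bracket r_corr ⇒ C4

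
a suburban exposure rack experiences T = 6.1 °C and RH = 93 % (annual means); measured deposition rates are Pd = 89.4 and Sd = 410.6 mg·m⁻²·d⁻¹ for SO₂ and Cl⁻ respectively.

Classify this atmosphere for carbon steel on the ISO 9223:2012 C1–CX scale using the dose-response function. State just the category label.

carbon steel: T≤10 °C ⇒ hinge +0.150·(6.1−10) = -0.5850
  Pd branch = 1.77·Pd^0.52·e^(0.02·RH+f) = 65.52 μm/a
  Cl⁻ term: 0.102·410.6^0.62·exp(0.033·93+0.04·6.1) = 116.9
  sum: 65.52 + 116.9 → r_corr = 182.4 μm/a
Category bounds: 80…200 μm/a bracket r_corr ⇒ C5

C5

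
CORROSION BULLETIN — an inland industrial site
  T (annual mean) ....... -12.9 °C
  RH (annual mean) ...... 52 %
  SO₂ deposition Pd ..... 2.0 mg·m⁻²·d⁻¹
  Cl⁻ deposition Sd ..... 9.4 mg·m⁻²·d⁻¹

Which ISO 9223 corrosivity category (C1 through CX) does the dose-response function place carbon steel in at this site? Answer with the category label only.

C2

carbon steel: T≤10 °C ⇒ hinge +0.150·(-12.9−10) = -3.4350
  Pd branch = 1.77·Pd^0.52·e^(0.02·RH+f) = 0.2314 μm/a
  Sd branch = 0.102·Sd^0.62·e^(0.033·RH+0.04·T) = 1.359 μm/a
  sum: 0.2314 + 1.359 → r_corr = 1.59 μm/a
Category bounds: 1.3…25 μm/a bracket r_corr ⇒ C2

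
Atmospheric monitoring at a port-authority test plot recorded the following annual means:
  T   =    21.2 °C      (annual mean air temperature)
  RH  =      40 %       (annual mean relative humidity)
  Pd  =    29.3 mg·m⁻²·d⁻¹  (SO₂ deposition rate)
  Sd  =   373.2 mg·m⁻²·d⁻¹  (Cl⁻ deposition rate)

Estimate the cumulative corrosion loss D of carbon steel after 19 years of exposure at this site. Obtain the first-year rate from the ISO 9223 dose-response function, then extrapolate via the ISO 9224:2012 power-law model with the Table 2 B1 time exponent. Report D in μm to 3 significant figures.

D(19) = 222 μm

carbon steel: temperature factor f = -0.054·(11.2) = -0.6048
  SO₂ term: 1.77·29.3^0.52·exp(0.02·40-0.6048) = 12.46
  Cl⁻ term: 0.102·373.2^0.62·exp(0.033·40+0.04·21.2) = 35.06
  sum: 12.46 + 35.06 → r_corr = 47.52 μm/a
Long-term exponent b (ISO 9224 Table 2, B1) = 0.523
  D(19) = 47.52 × 19^0.523 = 47.52 × 4.664 = 221.6 μm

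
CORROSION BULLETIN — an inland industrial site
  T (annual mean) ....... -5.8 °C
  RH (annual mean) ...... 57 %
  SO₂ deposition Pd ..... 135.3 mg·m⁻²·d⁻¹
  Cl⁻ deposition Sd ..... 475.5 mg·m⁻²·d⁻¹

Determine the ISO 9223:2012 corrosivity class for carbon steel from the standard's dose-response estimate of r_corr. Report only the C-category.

carbon steel: T≤10 °C ⇒ hinge +0.150·(-5.8−10) = -2.3700
  sulphur-dioxide contribution → 6.638 μm/a
  chloride contribution → 24.24 μm/a
  total first-year rate 30.88 μm/a
Category bounds: 25…50 μm/a bracket r_corr ⇒ C3

C3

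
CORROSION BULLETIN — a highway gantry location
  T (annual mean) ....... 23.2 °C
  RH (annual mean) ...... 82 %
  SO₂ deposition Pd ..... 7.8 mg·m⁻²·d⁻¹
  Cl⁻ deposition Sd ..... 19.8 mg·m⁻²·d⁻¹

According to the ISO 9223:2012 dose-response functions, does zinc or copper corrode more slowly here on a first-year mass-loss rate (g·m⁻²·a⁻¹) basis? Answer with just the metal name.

zinc

zinc: f(T) = -0.071·(T−10) [T>10 °C] = -0.9372
  sulphur-dioxide contribution → 0.5423 μm/a
  chloride contribution → 1.329 μm/a
  total first-year rate 1.871 μm/a
  mass loss = 1.871 μm/a × 7.14 g/cm³ = 13.36 g·m⁻²·a⁻¹
copper: temperature factor f = -0.080·(13.2) = -1.0560
  sulphur-dioxide contribution → 0.3969 μm/a
  chloride contribution → 1.37 μm/a
  total first-year rate 1.766 μm/a
  mass loss = 1.766 μm/a × 8.96 g/cm³ = 15.83 g·m⁻²·a⁻¹
Ordering by g·m⁻²·a⁻¹: copper (15.8) > zinc (13.4)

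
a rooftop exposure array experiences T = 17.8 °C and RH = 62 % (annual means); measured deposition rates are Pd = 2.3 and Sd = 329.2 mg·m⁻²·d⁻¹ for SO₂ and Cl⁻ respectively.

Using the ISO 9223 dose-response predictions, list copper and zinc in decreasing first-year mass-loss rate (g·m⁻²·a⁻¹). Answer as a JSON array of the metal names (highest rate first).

copper: f(T) = -0.080·(T−10) [T>10 °C] = -0.6240
  SO₂ term: 0.0053·2.3^0.26·exp(0.059·62-0.6240) = 0.1368
  Cl⁻ term: 0.01025·329.2^0.27·exp(0.036·62+0.049·17.8) = 1.093
  sum: 0.1368 + 1.093 → r_corr = 1.23 μm/a
  mass loss = 1.23 μm/a × 8.96 g/cm³ = 11.02 g·m⁻²·a⁻¹
zinc: temperature factor f = -0.071·(7.8) = -0.5538
  Pd branch = 0.0129·Pd^0.44·e^(0.046·RH+f) = 0.1853 μm/a
  Cl⁻ term: 0.0175·329.2^0.57·exp(0.008·62+0.085·17.8) = 3.552
  r_corr = 0.1853 + 3.552 = 3.737 μm/a
  mass loss = 3.737 μm/a × 7.14 g/cm³ = 26.69 g·m⁻²·a⁻¹
Ordering by g·m⁻²·a⁻¹: zinc (26.7) > copper (11)

["zinc", "copper"]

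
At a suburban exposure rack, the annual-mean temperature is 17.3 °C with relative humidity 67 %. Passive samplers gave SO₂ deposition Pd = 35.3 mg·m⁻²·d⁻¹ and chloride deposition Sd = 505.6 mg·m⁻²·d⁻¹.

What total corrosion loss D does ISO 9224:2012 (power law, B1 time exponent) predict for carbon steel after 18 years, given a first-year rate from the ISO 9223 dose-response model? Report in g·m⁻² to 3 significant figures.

D(18) = 4.18e+03 g·m⁻²

carbon steel: T>10 °C ⇒ hinge -0.054·(17.3−10) = -0.3942
  SO₂ term: 1.77·35.3^0.52·exp(0.02·67-0.3942) = 29.08
  Cl⁻ term: 0.102·505.6^0.62·exp(0.033·67+0.04·17.3) = 88.25
  r_corr = 29.08 + 88.25 = 117.3 μm/a
Power-law: D(18) = r_corr · 18^0.523
  D(18) = 117.3 × 18^0.523 = 117.3 × 4.534 = 532 μm
  Mass loss = 532 μm × 7.85 g/cm³ = 4176 g·m⁻²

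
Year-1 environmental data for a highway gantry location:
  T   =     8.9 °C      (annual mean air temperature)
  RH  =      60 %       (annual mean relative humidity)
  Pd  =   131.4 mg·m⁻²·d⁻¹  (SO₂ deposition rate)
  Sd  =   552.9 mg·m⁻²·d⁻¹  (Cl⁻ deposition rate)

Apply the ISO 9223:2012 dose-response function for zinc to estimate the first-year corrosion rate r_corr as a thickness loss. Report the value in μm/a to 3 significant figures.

r_corr = 3.88 μm/a

zinc: T≤10 °C ⇒ hinge +0.038·(8.9−10) = -0.0418
  SO₂ term: 0.0129·131.4^0.44·exp(0.046·60-0.0418) = 1.672
  Cl⁻ term: 0.0175·552.9^0.57·exp(0.008·60+0.085·8.9) = 2.205
  sum: 1.672 + 2.205 → r_corr = 3.877 μm/a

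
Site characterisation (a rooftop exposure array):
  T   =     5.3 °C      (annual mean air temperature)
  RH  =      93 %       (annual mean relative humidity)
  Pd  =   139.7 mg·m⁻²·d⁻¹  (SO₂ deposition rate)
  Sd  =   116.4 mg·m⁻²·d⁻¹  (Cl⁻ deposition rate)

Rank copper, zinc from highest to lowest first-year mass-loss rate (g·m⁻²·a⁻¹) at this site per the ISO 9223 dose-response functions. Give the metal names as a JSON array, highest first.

copper: f(T) = +0.126·(T−10) [T≤10 °C] = -0.5922
  SO₂ term: 0.0053·139.7^0.26·exp(0.059·93-0.5922) = 2.557
  Sd branch = 0.01025·Sd^0.27·e^(0.036·RH+0.049·T) = 1.366 μm/a
  sum: 2.557 + 1.366 → r_corr = 3.923 μm/a
  mass loss = 3.923 μm/a × 8.96 g/cm³ = 35.15 g·m⁻²·a⁻¹
zinc: f(T) = +0.038·(T−10) [T≤10 °C] = -0.1786
  SO₂ term: 0.0129·139.7^0.44·exp(0.046·93-0.1786) = 6.836
  Cl⁻ term: 0.0175·116.4^0.57·exp(0.008·93+0.085·5.3) = 0.8698
  r_corr = 6.836 + 0.8698 = 7.706 μm/a
  mass loss = 7.706 μm/a × 7.14 g/cm³ = 55.02 g·m⁻²·a⁻¹
Ordering by g·m⁻²·a⁻¹: zinc (55) > copper (35.2)

["zinc", "copper"]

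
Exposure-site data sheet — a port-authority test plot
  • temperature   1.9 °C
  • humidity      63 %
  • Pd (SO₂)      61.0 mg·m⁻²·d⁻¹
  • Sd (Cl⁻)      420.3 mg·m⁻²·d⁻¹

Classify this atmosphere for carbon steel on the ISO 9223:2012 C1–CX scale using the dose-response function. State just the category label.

C4

carbon steel: temperature factor f = +0.150·(-8.1) = -1.2150
  Pd branch = 1.77·Pd^0.52·e^(0.02·RH+f) = 15.7 μm/a
  Sd branch = 0.102·Sd^0.62·e^(0.033·RH+0.04·T) = 37.25 μm/a
  sum: 15.7 + 37.25 → r_corr = 52.95 μm/a
Category bounds: 50…80 μm/a bracket r_corr ⇒ C4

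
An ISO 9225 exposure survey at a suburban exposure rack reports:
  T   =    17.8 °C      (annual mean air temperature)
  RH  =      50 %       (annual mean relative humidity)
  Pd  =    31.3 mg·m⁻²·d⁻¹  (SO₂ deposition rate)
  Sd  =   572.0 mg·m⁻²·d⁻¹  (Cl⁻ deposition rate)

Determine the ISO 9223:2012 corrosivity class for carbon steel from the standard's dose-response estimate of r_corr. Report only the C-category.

C4

carbon steel: T>10 °C ⇒ hinge -0.054·(17.8−10) = -0.4212
  Pd branch = 1.77·Pd^0.52·e^(0.02·RH+f) = 18.92 μm/a
  Sd branch = 0.102·Sd^0.62·e^(0.033·RH+0.04·T) = 55.46 μm/a
  sum: 18.92 + 55.46 → r_corr = 74.39 μm/a
ISO 9223 Table 2 (carbon steel): 50 < 74.4 ≤ 80 μm/a ⇒ C4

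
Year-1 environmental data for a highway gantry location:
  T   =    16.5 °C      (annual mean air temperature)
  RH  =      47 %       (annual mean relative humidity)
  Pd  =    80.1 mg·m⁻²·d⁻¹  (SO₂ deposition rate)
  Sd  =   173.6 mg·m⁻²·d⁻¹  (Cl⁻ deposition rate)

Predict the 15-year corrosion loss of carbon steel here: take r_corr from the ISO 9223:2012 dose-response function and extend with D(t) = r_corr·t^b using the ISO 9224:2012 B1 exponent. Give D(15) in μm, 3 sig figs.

carbon steel: f(T) = -0.054·(T−10) [T>10 °C] = -0.3510
  Pd branch = 1.77·Pd^0.52·e^(0.02·RH+f) = 31.16 μm/a
  Cl⁻ term: 0.102·173.6^0.62·exp(0.033·47+0.04·16.5) = 22.77
  sum: 31.16 + 22.77 → r_corr = 53.93 μm/a
Power-law: D(15) = r_corr · 15^0.523
  D(15) = 53.93 × 15^0.523 = 53.93 × 4.122 = 222.3 μm

D(15) = 222 μm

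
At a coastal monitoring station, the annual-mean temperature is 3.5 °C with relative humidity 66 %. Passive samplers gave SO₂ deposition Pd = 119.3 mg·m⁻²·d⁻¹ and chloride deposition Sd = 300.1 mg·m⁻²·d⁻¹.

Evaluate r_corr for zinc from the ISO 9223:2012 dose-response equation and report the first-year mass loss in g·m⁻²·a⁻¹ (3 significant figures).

r_corr = 19.6 g·m⁻²·a⁻¹

zinc: f(T) = +0.038·(T−10) [T≤10 °C] = -0.2470
  SO₂ term: 0.0129·119.3^0.44·exp(0.046·66-0.2470) = 1.72
  Cl⁻ term: 0.0175·300.1^0.57·exp(0.008·66+0.085·3.5) = 1.032
  sum: 1.72 + 1.032 → r_corr = 2.752 μm/a
Convert to mass loss: 2.752 μm/a × 7.14 g/cm³ = 19.65 g·m⁻²·a⁻¹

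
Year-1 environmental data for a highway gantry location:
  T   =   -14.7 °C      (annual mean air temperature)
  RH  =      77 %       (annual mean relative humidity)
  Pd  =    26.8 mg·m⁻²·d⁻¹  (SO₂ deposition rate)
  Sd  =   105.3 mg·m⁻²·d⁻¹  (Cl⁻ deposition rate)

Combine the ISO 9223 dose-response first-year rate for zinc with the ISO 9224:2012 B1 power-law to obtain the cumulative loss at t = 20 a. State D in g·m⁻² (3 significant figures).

zinc: f(T) = +0.038·(T−10) [T≤10 °C] = -0.9386
  sulphur-dioxide contribution → 0.7406 μm/a
  chloride contribution → 0.132 μm/a
  total first-year rate 0.8727 μm/a
ISO 9224: D(t) = r_corr · t^b with b = 0.813 (zinc, B1)
  D(20) = 0.8727 × 20^0.813 = 0.8727 × 11.42 = 9.968 μm
  Mass loss = 9.968 μm × 7.14 g/cm³ = 71.17 g·m⁻²

D(20) = 71.2 g·m⁻²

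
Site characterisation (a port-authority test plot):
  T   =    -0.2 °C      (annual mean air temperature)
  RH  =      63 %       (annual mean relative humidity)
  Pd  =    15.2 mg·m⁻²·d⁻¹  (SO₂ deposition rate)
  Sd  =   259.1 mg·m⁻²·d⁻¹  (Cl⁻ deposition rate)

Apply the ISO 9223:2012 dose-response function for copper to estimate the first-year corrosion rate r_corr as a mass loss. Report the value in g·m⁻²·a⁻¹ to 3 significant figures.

copper: T≤10 °C ⇒ hinge +0.126·(-0.2−10) = -1.2852
  SO₂ term: 0.0053·15.2^0.26·exp(0.059·63-1.2852) = 0.1224
  Sd branch = 0.01025·Sd^0.27·e^(0.036·RH+0.049·T) = 0.4396 μm/a
  sum: 0.1224 + 0.4396 → r_corr = 0.562 μm/a
Convert to mass loss: 0.562 μm/a × 8.96 g/cm³ = 5.035 g·m⁻²·a⁻¹

r_corr = 5.04 g·m⁻²·a⁻¹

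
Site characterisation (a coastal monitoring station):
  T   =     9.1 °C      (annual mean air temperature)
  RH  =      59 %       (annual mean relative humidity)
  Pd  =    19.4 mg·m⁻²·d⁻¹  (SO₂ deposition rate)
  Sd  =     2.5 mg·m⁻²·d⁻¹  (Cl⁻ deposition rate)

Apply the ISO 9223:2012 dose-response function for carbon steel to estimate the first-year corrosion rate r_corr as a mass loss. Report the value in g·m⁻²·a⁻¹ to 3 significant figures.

r_corr = 199 g·m⁻²·a⁻¹

carbon steel: f(T) = +0.150·(T−10) [T≤10 °C] = -0.1350
  sulphur-dioxide contribution → 23.52 μm/a
  chloride contribution → 1.815 μm/a
  ⇒ r_corr(carbon steel) = 25.34 μm/a
Convert to mass loss: 25.34 μm/a × 7.85 g/cm³ = 198.9 g·m⁻²·a⁻¹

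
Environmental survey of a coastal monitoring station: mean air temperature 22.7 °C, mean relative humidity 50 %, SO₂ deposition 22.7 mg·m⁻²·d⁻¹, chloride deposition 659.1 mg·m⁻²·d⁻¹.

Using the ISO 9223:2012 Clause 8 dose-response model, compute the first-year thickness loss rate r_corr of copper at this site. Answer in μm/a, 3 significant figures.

r_corr = 1.17 μm/a

copper: temperature factor f = -0.080·(12.7) = -1.0160
  SO₂ term: 0.0053·22.7^0.26·exp(0.059·50-1.0160) = 0.08256
  Cl⁻ term: 0.01025·659.1^0.27·exp(0.036·50+0.049·22.7) = 1.088
  sum: 0.08256 + 1.088 → r_corr = 1.171 μm/a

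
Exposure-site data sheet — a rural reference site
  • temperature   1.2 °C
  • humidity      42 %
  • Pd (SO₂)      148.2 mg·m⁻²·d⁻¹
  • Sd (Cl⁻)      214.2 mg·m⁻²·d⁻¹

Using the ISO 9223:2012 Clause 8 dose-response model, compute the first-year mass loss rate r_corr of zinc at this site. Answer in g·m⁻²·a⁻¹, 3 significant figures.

zinc: temperature factor f = +0.038·(-8.8) = -0.3344
  Pd branch = 0.0129·Pd^0.44·e^(0.046·RH+f) = 0.5749 μm/a
  Sd branch = 0.0175·Sd^0.57·e^(0.008·RH+0.085·T) = 0.5779 μm/a
  sum: 0.5749 + 0.5779 → r_corr = 1.153 μm/a
Convert to mass loss: 1.153 μm/a × 7.14 g/cm³ = 8.231 g·m⁻²·a⁻¹

r_corr = 8.23 g·m⁻²·a⁻¹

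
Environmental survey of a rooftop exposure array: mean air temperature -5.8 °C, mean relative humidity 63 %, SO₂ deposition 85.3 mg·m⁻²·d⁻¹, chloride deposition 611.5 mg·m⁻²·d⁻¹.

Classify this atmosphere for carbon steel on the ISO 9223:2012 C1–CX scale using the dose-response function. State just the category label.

carbon steel: f(T) = +0.150·(T−10) [T≤10 °C] = -2.3700
  sulphur-dioxide contribution → 5.888 μm/a
  chloride contribution → 34.54 μm/a
  total first-year rate 40.43 μm/a
40.4 μm/a falls in (25, 50] for carbon steel → category C3

C3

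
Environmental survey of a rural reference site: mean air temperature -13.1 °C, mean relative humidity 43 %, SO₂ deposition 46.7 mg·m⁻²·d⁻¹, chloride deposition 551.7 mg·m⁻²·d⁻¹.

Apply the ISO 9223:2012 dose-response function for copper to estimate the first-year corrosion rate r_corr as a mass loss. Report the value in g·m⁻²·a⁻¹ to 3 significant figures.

r_corr = 1.34 g·m⁻²·a⁻¹

copper: f(T) = +0.126·(T−10) [T≤10 °C] = -2.9106
  SO₂ term: 0.0053·46.7^0.26·exp(0.059·43-2.9106) = 0.009909
  Sd branch = 0.01025·Sd^0.27·e^(0.036·RH+0.049·T) = 0.1395 μm/a
  sum: 0.009909 + 0.1395 → r_corr = 0.1494 μm/a
Convert to mass loss: 0.1494 μm/a × 8.96 g/cm³ = 1.338 g·m⁻²·a⁻¹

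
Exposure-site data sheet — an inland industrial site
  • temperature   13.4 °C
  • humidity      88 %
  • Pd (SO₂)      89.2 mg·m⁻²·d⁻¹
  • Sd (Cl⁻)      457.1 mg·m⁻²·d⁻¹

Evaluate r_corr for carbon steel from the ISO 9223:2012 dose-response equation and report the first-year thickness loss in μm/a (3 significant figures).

carbon steel: temperature factor f = -0.054·(3.4) = -0.1836
  Pd branch = 1.77·Pd^0.52·e^(0.02·RH+f) = 88.47 μm/a
  Cl⁻ term: 0.102·457.1^0.62·exp(0.033·88+0.04·13.4) = 141.8
  r_corr = 88.47 + 141.8 = 230.3 μm/a

r_corr = 230 μm/a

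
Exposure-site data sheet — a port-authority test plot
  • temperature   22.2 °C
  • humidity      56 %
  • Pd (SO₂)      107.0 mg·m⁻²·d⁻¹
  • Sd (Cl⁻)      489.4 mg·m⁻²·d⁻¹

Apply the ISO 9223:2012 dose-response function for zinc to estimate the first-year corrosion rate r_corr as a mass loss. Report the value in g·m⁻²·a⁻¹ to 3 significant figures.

r_corr = 48.0 g·m⁻²·a⁻¹

zinc: T>10 °C ⇒ hinge -0.071·(22.2−10) = -0.8662
  Pd branch = 0.0129·Pd^0.44·e^(0.046·RH+f) = 0.5573 μm/a
  Cl⁻ term: 0.0175·489.4^0.57·exp(0.008·56+0.085·22.2) = 6.169
  r_corr = 0.5573 + 6.169 = 6.726 μm/a
Convert to mass loss: 6.726 μm/a × 7.14 g/cm³ = 48.03 g·m⁻²·a⁻¹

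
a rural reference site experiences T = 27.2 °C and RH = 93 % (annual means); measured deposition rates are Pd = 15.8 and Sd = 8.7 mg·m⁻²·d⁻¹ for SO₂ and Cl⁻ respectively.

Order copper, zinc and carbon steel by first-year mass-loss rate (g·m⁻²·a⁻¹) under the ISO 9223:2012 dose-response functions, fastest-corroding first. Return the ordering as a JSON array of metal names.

["carbon steel", "copper", "zinc"]

copper: temperature factor f = -0.080·(17.2) = -1.3760
  sulphur-dioxide contribution → 0.6627 μm/a
  chloride contribution → 1.983 μm/a
  ⇒ r_corr(copper) = 2.645 μm/a
  mass loss = 2.645 μm/a × 8.96 g/cm³ = 23.7 g·m⁻²·a⁻¹
zinc: T>10 °C ⇒ hinge -0.071·(27.2−10) = -1.2212
  sulphur-dioxide contribution → 0.9237 μm/a
  chloride contribution → 1.276 μm/a
  total first-year rate 2.199 μm/a
  mass loss = 2.199 μm/a × 7.14 g/cm³ = 15.7 g·m⁻²·a⁻¹
carbon steel: T>10 °C ⇒ hinge -0.054·(27.2−10) = -0.9288
  sulphur-dioxide contribution → 18.87 μm/a
  chloride contribution → 24.92 μm/a
  total first-year rate 43.78 μm/a
  mass loss = 43.78 μm/a × 7.85 g/cm³ = 343.7 g·m⁻²·a⁻¹
Ordering by g·m⁻²·a⁻¹: carbon steel (344) > copper (23.7) > zinc (15.7)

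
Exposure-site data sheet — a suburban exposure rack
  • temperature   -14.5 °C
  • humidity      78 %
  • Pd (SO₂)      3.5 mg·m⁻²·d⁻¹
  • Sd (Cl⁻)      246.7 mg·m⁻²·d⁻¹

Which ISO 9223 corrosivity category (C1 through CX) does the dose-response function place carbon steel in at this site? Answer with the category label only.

carbon steel: T≤10 °C ⇒ hinge +0.150·(-14.5−10) = -3.6750
  Pd branch = 1.77·Pd^0.52·e^(0.02·RH+f) = 0.4096 μm/a
  Cl⁻ term: 0.102·246.7^0.62·exp(0.033·78+0.04·-14.5) = 22.79
  sum: 0.4096 + 22.79 → r_corr = 23.2 μm/a
Category bounds: 1.3…25 μm/a bracket r_corr ⇒ C2

C2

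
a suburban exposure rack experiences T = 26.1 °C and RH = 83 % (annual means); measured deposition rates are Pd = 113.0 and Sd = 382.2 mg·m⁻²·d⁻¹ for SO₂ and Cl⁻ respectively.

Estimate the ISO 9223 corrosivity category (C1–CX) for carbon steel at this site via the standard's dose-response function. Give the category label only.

CX

carbon steel: T>10 °C ⇒ hinge -0.054·(26.1−10) = -0.8694
  sulphur-dioxide contribution → 45.6 μm/a
  chloride contribution → 178.9 μm/a
  ⇒ r_corr(carbon steel) = 224.5 μm/a
224 μm/a falls in (200, 700] for carbon steel → category CX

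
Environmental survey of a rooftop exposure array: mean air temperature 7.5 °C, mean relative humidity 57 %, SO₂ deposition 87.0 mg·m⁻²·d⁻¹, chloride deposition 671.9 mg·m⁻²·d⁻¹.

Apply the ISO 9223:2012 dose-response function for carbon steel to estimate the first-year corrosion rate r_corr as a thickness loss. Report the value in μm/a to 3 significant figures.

r_corr = 89.9 μm/a

carbon steel: T≤10 °C ⇒ hinge +0.150·(7.5−10) = -0.3750
  sulphur-dioxide contribution → 38.79 μm/a
  chloride contribution → 51.14 μm/a
  ⇒ r_corr(carbon steel) = 89.93 μm/a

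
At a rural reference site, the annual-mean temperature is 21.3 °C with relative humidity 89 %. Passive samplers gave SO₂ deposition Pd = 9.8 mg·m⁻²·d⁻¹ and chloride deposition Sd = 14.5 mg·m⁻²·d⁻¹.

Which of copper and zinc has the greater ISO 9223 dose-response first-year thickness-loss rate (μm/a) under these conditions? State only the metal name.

copper

copper: f(T) = -0.080·(T−10) [T>10 °C] = -0.9040
  Pd branch = 0.0053·Pd^0.26·e^(0.059·RH+f) = 0.7411 μm/a
  Cl⁻ term: 0.01025·14.5^0.27·exp(0.036·89+0.049·21.3) = 1.476
  r_corr = 0.7411 + 1.476 = 2.217 μm/a
zinc: temperature factor f = -0.071·(11.3) = -0.8023
  Pd branch = 0.0129·Pd^0.44·e^(0.046·RH+f) = 0.9469 μm/a
  Sd branch = 0.0175·Sd^0.57·e^(0.008·RH+0.085·T) = 1.001 μm/a
  sum: 0.9469 + 1.001 → r_corr = 1.948 μm/a
Ordering by μm/a: copper (2.22) > zinc (1.95)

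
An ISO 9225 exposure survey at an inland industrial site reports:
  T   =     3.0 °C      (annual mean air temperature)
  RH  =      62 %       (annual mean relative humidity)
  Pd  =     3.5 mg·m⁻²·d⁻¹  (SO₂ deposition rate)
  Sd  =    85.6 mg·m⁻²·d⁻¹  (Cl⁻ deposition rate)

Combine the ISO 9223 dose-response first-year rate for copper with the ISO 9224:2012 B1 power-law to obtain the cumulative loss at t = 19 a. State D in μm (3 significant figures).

D(19) = 3.46 μm

copper: f(T) = +0.126·(T−10) [T≤10 °C] = -0.8820
  SO₂ term: 0.0053·3.5^0.26·exp(0.059·62-0.8820) = 0.1179
  Cl⁻ term: 0.01025·85.6^0.27·exp(0.036·62+0.049·3.0) = 0.3679
  r_corr = 0.1179 + 0.3679 = 0.4857 μm/a
Long-term exponent b (ISO 9224 Table 2, B1) = 0.667
  D(19) = 0.4857 × 19^0.667 = 0.4857 × 7.127 = 3.462 μm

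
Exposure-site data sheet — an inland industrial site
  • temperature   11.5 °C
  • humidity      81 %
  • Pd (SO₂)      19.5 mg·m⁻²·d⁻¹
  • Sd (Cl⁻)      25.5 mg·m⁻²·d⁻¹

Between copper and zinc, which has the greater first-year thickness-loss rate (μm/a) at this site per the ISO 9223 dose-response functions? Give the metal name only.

copper: T>10 °C ⇒ hinge -0.080·(11.5−10) = -0.1200
  sulphur-dioxide contribution → 1.211 μm/a
  chloride contribution → 0.7973 μm/a
  ⇒ r_corr(copper) = 2.008 μm/a
zinc: f(T) = -0.071·(T−10) [T>10 °C] = -0.1065
  sulphur-dioxide contribution → 1.779 μm/a
  chloride contribution → 0.5633 μm/a
  ⇒ r_corr(zinc) = 2.342 μm/a
Ordering by μm/a: zinc (2.34) > copper (2.01)

zinc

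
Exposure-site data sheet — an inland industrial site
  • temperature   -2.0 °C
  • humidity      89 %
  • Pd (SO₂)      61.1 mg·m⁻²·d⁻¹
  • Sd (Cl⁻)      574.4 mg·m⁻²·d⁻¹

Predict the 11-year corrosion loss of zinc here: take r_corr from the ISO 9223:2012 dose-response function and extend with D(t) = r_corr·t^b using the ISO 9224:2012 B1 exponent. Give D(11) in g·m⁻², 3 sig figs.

D(11) = 207 g·m⁻²

zinc: T≤10 °C ⇒ hinge +0.038·(-2.0−10) = -0.4560
  sulphur-dioxide contribution → 2.995 μm/a
  chloride contribution → 1.125 μm/a
  ⇒ r_corr(zinc) = 4.12 μm/a
Power-law: D(11) = r_corr · 11^0.813
  D(11) = 4.12 × 11^0.813 = 4.12 × 7.025 = 28.94 μm
  Mass loss = 28.94 μm × 7.14 g/cm³ = 206.7 g·m⁻²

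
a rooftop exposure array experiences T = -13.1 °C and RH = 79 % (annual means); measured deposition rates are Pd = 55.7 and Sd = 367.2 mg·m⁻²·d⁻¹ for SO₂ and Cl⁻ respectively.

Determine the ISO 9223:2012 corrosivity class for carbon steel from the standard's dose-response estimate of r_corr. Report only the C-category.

carbon steel: temperature factor f = +0.150·(-23.1) = -3.4650
  sulphur-dioxide contribution → 2.174 μm/a
  chloride contribution → 31.88 μm/a
  total first-year rate 34.05 μm/a
Category bounds: 25…50 μm/a bracket r_corr ⇒ C3

C3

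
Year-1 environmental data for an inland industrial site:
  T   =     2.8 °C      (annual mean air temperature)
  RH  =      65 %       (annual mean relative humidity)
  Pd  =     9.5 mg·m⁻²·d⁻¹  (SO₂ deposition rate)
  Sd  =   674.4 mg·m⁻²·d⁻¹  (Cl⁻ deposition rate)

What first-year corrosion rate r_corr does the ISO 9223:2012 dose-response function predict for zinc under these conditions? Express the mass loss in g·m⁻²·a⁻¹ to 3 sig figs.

zinc: temperature factor f = +0.038·(-7.2) = -0.2736
  sulphur-dioxide contribution → 0.5254 μm/a
  chloride contribution → 1.53 μm/a
  ⇒ r_corr(zinc) = 2.056 μm/a
Convert to mass loss: 2.056 μm/a × 7.14 g/cm³ = 14.68 g·m⁻²·a⁻¹

r_corr = 14.7 g·m⁻²·a⁻¹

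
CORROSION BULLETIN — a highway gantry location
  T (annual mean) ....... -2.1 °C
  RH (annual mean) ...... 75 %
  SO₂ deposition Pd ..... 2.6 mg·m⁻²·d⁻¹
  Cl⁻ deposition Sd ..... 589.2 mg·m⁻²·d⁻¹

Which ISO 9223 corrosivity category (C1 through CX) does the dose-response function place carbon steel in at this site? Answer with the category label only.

carbon steel: T≤10 °C ⇒ hinge +0.150·(-2.1−10) = -1.8150
  sulphur-dioxide contribution → 2.123 μm/a
  chloride contribution → 58.15 μm/a
  total first-year rate 60.27 μm/a
Category bounds: 50…80 μm/a bracket r_corr ⇒ C4

C4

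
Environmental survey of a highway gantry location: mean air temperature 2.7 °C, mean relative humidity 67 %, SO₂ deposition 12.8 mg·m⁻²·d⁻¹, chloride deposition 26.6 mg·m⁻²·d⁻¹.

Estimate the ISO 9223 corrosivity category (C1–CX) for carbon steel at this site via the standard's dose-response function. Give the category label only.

carbon steel: T≤10 °C ⇒ hinge +0.150·(2.7−10) = -1.0950
  sulphur-dioxide contribution → 8.514 μm/a
  chloride contribution → 7.928 μm/a
  total first-year rate 16.44 μm/a
ISO 9223 Table 2 (carbon steel): 1.3 < 16.4 ≤ 25 μm/a ⇒ C2

C2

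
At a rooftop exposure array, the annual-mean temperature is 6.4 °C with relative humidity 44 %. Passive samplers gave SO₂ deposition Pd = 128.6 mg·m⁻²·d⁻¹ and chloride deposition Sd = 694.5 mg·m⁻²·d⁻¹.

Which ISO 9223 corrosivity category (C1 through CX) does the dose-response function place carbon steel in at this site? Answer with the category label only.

C4

carbon steel: f(T) = +0.150·(T−10) [T≤10 °C] = -0.5400
  sulphur-dioxide contribution → 31.08 μm/a
  chloride contribution → 32.52 μm/a
  total first-year rate 63.6 μm/a
63.6 μm/a falls in (50, 80] for carbon steel → category C4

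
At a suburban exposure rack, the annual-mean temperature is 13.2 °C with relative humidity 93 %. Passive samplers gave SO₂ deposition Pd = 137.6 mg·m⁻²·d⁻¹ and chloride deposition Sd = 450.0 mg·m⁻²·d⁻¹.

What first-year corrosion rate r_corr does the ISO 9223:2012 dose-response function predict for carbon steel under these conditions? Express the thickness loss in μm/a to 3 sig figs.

carbon steel: f(T) = -0.054·(T−10) [T>10 °C] = -0.1728
  Pd branch = 1.77·Pd^0.52·e^(0.02·RH+f) = 123.8 μm/a
  Cl⁻ term: 0.102·450.0^0.62·exp(0.033·93+0.04·13.2) = 164.3
  r_corr = 123.8 + 164.3 = 288.2 μm/a

r_corr = 288 μm/a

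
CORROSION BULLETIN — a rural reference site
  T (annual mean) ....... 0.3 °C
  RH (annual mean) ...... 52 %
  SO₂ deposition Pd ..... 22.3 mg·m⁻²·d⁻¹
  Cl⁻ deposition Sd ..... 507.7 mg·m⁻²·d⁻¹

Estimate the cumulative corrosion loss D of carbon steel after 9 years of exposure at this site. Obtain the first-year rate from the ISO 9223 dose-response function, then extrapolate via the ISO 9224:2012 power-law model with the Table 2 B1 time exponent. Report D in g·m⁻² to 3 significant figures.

carbon steel: T≤10 °C ⇒ hinge +0.150·(0.3−10) = -1.4550
  Pd branch = 1.77·Pd^0.52·e^(0.02·RH+f) = 5.873 μm/a
  Sd branch = 0.102·Sd^0.62·e^(0.033·RH+0.04·T) = 27.32 μm/a
  sum: 5.873 + 27.32 → r_corr = 33.2 μm/a
Long-term exponent b (ISO 9224 Table 2, B1) = 0.523
  D(9) = 33.2 × 9^0.523 = 33.2 × 3.156 = 104.8 μm
  Mass loss = 104.8 μm × 7.85 g/cm³ = 822.3 g·m⁻²

D(9) = 822 g·m⁻²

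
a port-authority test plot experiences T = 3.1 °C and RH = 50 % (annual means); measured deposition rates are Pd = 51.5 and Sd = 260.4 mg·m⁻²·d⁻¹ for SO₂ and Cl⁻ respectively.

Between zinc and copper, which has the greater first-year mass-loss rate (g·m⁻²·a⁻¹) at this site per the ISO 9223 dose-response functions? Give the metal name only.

zinc: temperature factor f = +0.038·(-6.9) = -0.2622
  SO₂ term: 0.0129·51.5^0.44·exp(0.046·50-0.2622) = 0.5608
  Sd branch = 0.0175·Sd^0.57·e^(0.008·RH+0.085·T) = 0.8093 μm/a
  r_corr = 0.5608 + 0.8093 = 1.37 μm/a
  mass loss = 1.37 μm/a × 7.14 g/cm³ = 9.782 g·m⁻²·a⁻¹
copper: temperature factor f = +0.126·(-6.9) = -0.8694
  SO₂ term: 0.0053·51.5^0.26·exp(0.059·50-0.8694) = 0.1183
  Cl⁻ term: 0.01025·260.4^0.27·exp(0.036·50+0.049·3.1) = 0.3241
  r_corr = 0.1183 + 0.3241 = 0.4424 μm/a
  mass loss = 0.4424 μm/a × 8.96 g/cm³ = 3.964 g·m⁻²·a⁻¹
Ordering by g·m⁻²·a⁻¹: zinc (9.78) > copper (3.96)

zinc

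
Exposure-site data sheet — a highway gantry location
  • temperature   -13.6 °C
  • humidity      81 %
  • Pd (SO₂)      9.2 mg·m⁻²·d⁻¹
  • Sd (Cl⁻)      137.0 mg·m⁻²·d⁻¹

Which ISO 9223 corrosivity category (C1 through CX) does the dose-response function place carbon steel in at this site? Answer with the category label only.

carbon steel: T≤10 °C ⇒ hinge +0.150·(-13.6−10) = -3.5400
  sulphur-dioxide contribution → 0.8228 μm/a
  chloride contribution → 18.11 μm/a
  total first-year rate 18.94 μm/a
Category bounds: 1.3…25 μm/a bracket r_corr ⇒ C2

C2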